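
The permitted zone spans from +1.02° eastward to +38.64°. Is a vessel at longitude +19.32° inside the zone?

Yes

Band width going east from +1.02° to +38.64°: ((38.64 − 1.02) mod 360) = 37.62°.
Offset of +19.32° east of the west edge: ((19.32 − 1.02) mod 360) = 18.30°.
18.30° ≤ 37.62° ⇒ inside.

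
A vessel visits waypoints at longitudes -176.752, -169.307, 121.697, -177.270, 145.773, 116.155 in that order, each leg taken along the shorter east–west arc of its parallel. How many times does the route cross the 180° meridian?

Leg 1: -176.752° → -169.307°, shortest Δλ = 7.445° (east) — does not cross 180°.
Leg 2: -169.307° → +121.697°, shortest Δλ = -68.996° (west) — crosses 180°.
Leg 3: +121.697° → -177.270°, shortest Δλ = 61.033° (east) — crosses 180°.
Leg 4: -177.270° → +145.773°, shortest Δλ = -36.957° (west) — crosses 180°.
Leg 5: +145.773° → +116.155°, shortest Δλ = -29.618° (west) — does not cross 180°.
Total crossings: 3.

3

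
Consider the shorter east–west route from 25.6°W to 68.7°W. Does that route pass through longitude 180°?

Signed shortest Δλ = ((-68.7 − -25.6 + 180) mod 360) − 180 = -43.1°.
Going west by 43.1° from -25.6° reaches -68.7° without touching 180°.

No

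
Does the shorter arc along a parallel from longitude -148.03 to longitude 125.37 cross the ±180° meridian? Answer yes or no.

Naïve |125.37 − -148.03| = 273.4° > 180°, so the shorter arc goes the other way round — across 180°.
Signed shortest Δλ = ((125.37 − -148.03 + 180) mod 360) − 180 = -86.6°.
Going west by 86.6° from -148.03° passes through 180° before reaching +125.37°.

Yes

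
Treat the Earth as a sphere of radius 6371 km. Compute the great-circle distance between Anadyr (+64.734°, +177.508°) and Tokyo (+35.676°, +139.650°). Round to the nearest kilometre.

4087 km

Δλ = 139.650 − 177.508 = -37.858°.
Δφ = 35.676 − 64.734 = -29.058°.
a = sin²(Δφ/2) + cos φ₁ · cos φ₂ · sin²(Δλ/2) = 0.099422.
c = 2·atan2(√a, √(1−a)) = 0.64157 rad → d = 6371·c ≈ 4087.45 km.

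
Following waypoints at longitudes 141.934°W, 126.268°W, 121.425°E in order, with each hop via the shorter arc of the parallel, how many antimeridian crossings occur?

Leg 1: -141.934° → -126.268°, shortest Δλ = 15.666° (east) — does not cross 180°.
Leg 2: -126.268° → +121.425°, shortest Δλ = -112.307° (west) — crosses 180°.
Total crossings: 1.

1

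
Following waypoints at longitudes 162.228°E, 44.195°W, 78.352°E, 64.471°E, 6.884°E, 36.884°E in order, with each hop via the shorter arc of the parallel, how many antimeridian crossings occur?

1

Leg 1: +162.228° → -44.195°, shortest Δλ = 153.577° (east) — crosses 180°.
Leg 2: -44.195° → +78.352°, shortest Δλ = 122.547° (east) — does not cross 180°.
Leg 3: +78.352° → +64.471°, shortest Δλ = -13.881° (west) — does not cross 180°.
Leg 4: +64.471° → +6.884°, shortest Δλ = -57.587° (west) — does not cross 180°.
Leg 5: +6.884° → +36.884°, shortest Δλ = 30.0° (east) — does not cross 180°.
Total crossings: 1.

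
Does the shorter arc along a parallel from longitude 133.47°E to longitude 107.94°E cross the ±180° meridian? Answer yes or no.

Signed shortest Δλ = ((107.94 − 133.47 + 180) mod 360) − 180 = -25.53°.
Going west by 25.53° from +133.47° reaches +107.94° without touching 180°.

No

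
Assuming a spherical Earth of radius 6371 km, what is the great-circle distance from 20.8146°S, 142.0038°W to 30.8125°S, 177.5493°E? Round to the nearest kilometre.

4174 km

Δλ = 177.5493 − -142.0038 = 319.5531°; wrapped into (−180°, 180°]: -40.4469°.
Δφ = -30.8125 − -20.8146 = -9.9979°.
a = sin²(Δφ/2) + cos φ₁ · cos φ₂ · sin²(Δλ/2) = 0.103524.
c = 2·atan2(√a, √(1−a)) = 0.65516 rad → d = 6371·c ≈ 4174.01 km.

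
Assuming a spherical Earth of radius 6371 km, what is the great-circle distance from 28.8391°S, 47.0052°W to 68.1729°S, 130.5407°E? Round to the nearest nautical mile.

4982 nmi

Δλ = 130.5407 − -47.0052 = 177.5459°.
Δφ = -68.1729 − -28.8391 = -39.3338°.
a = sin²(Δφ/2) + cos φ₁ · cos φ₂ · sin²(Δλ/2) = 0.438812.
c = 2·atan2(√a, √(1−a)) = 1.44811 rad → d = 6371·c ≈ 9225.93 km ≈ 4981.60 nmi.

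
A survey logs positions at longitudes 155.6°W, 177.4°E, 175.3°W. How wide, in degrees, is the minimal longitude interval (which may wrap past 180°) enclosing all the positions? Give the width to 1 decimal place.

27.0°

Sort the longitudes: -175.3°, -155.6°, +177.4°.
Eastward gaps between consecutive values (wrapping around): 19.7°, 333.0°, 7.3°.
Largest gap = 333.0° ⇒ minimal covering band is its complement: 360° − 333.0° = 27.0°.
Band runs from +177.4° eastward to -155.6°, crossing the antimeridian.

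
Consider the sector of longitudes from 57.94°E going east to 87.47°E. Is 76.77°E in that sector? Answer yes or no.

Yes

Band width going east from +57.94° to +87.47°: ((87.47 − 57.94) mod 360) = 29.53°.
Offset of +76.77° east of the west edge: ((76.77 − 57.94) mod 360) = 18.83°.
18.83° ≤ 29.53° ⇒ inside.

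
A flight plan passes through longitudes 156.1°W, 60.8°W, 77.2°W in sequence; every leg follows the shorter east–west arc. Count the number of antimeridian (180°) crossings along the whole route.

Leg 1: -156.1° → -60.8°, shortest Δλ = 95.3° (east) — does not cross 180°.
Leg 2: -60.8° → -77.2°, shortest Δλ = -16.4° (west) — does not cross 180°.
Total crossings: 0.

0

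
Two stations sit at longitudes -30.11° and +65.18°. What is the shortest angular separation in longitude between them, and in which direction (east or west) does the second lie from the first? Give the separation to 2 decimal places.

Raw difference: 65.18 − -30.11 = 95.29°.
Normalise into (−180°, 180°]: 95.29° stays 95.29°.
Positive ⇒ the second point lies to the east; separation 95.29°.

95.29° east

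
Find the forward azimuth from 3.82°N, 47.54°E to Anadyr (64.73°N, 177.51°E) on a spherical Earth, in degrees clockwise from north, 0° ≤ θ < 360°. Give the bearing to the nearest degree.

20°

Δλ = 177.51 − 47.54 = 129.97°.
θ = atan2( sin Δλ · cos φ₂ , cos φ₁ · sin φ₂ − sin φ₁ · cos φ₂ · cos Δλ )
  = atan2(0.32716, 0.92057) = 19.564° → normalised to [0°, 360°): 19.564°.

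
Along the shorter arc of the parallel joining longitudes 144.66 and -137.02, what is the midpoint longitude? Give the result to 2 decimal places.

Signed shortest Δλ from +144.66° to -137.02° is +78.32°.
Midpoint longitude = +144.66° + (+78.32°)/2 = +144.66° + 39.16° = +183.82°.
Normalise into (−180°, 180°]: -176.18°.
(The naïve average (+144.66 + -137.02)/2 = 3.82° is on the wrong side of the globe.)

-176.18°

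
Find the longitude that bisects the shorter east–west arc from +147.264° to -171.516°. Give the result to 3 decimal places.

+167.874°

Signed shortest Δλ from +147.264° to -171.516° is +41.220°.
Midpoint longitude = +147.264° + (+41.220°)/2 = +147.264° + 20.610° = +167.874°.
(The naïve average (+147.264 + -171.516)/2 = -12.126° is on the wrong side of the globe.)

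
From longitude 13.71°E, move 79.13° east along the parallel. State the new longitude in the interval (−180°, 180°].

Start at +13.71°; shift +79.13° → +92.84°.
+92.84° already lies in (−180°, 180°].

92.84°E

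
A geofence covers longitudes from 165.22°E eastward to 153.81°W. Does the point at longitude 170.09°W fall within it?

Yes

Band width going east from +165.22° to -153.81°: ((-153.81 − 165.22) mod 360) = 40.97°.
Offset of -170.09° east of the west edge: ((-170.09 − 165.22) mod 360) = 24.69°.
24.69° ≤ 40.97° ⇒ inside.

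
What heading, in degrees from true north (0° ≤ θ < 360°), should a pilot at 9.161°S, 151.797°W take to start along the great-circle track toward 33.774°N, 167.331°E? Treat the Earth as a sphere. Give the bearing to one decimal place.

Δλ = 167.331 − -151.797 = 319.128°; wrapped into (−180°, 180°]: -40.872°.
θ = atan2( sin Δλ · cos φ₂ , cos φ₁ · sin φ₂ − sin φ₁ · cos φ₂ · cos Δλ )
  = atan2(-0.54394, 0.64890) = -39.971° → normalised to [0°, 360°): 320.029°.

320.0°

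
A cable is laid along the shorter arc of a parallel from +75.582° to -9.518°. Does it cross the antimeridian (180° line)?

No

Signed shortest Δλ = ((-9.518 − 75.582 + 180) mod 360) − 180 = -85.1°.
Going west by 85.1° from +75.582° reaches -9.518° without touching 180°.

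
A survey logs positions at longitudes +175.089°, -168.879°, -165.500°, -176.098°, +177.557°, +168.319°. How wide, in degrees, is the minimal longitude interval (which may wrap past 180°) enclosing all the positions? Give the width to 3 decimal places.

26.181°

Sort the longitudes: -176.098°, -168.879°, -165.500°, +168.319°, +175.089°, +177.557°.
Eastward gaps between consecutive values (wrapping around): 7.219°, 3.379°, 333.819°, 6.770°, 2.468°, 6.345°.
Largest gap = 333.819° ⇒ minimal covering band is its complement: 360° − 333.819° = 26.181°.
Band runs from +168.319° eastward to -165.500°, crossing the antimeridian.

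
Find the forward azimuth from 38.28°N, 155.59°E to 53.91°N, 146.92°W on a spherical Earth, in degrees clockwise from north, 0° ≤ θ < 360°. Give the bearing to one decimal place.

Δλ = -146.92 − 155.59 = -302.51°; wrapped into (−180°, 180°]: 57.49°.
θ = atan2( sin Δλ · cos φ₂ , cos φ₁ · sin φ₂ − sin φ₁ · cos φ₂ · cos Δλ )
  = atan2(0.49675, 0.43822) = 48.582° → normalised to [0°, 360°): 48.582°.

48.6°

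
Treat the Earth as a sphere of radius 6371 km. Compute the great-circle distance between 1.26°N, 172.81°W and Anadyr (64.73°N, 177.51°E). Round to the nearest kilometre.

7101 km

Δλ = 177.51 − -172.81 = 350.32°; wrapped into (−180°, 180°]: -9.68°.
Δφ = 64.73 − 1.26 = 63.47°.
a = sin²(Δφ/2) + cos φ₁ · cos φ₂ · sin²(Δλ/2) = 0.279705.
c = 2·atan2(√a, √(1−a)) = 1.11454 rad → d = 6371·c ≈ 7100.74 km.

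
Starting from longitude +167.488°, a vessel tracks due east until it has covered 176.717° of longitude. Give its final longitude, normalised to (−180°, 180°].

Start at +167.488°; shift +176.717° → +344.205°.
+344.205° lies outside (−180°, 180°]; subtract 360° → -15.795°.

-15.795°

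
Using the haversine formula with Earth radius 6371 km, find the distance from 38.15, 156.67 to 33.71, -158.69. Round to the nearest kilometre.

Δλ = -158.69 − 156.67 = -315.36°; wrapped into (−180°, 180°]: 44.64°.
Δφ = 33.71 − 38.15 = -4.44°.
a = sin²(Δφ/2) + cos φ₁ · cos φ₂ · sin²(Δλ/2) = 0.095853.
c = 2·atan2(√a, √(1−a)) = 0.62955 rad → d = 6371·c ≈ 4010.84 km.

4011 km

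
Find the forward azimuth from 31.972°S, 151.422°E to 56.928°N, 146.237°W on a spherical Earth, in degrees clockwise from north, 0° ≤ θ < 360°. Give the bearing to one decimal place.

29.8°

Δλ = -146.237 − 151.422 = -297.659°; wrapped into (−180°, 180°]: 62.341°.
θ = atan2( sin Δλ · cos φ₂ , cos φ₁ · sin φ₂ − sin φ₁ · cos φ₂ · cos Δλ )
  = atan2(0.48333, 0.84500) = 29.769° → normalised to [0°, 360°): 29.769°.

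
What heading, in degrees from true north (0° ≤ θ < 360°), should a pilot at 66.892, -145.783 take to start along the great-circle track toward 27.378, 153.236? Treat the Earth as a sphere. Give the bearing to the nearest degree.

254°

Δλ = 153.236 − -145.783 = 299.019°; wrapped into (−180°, 180°]: -60.981°.
θ = atan2( sin Δλ · cos φ₂ , cos φ₁ · sin φ₂ − sin φ₁ · cos φ₂ · cos Δλ )
  = atan2(-0.77651, -0.21572) = -105.526° → normalised to [0°, 360°): 254.474°.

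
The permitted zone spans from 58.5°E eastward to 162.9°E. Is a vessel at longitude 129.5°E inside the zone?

Yes

Band width going east from +58.5° to +162.9°: ((162.9 − 58.5) mod 360) = 104.4°.
Offset of +129.5° east of the west edge: ((129.5 − 58.5) mod 360) = 71.0°.
71.0° ≤ 104.4° ⇒ inside.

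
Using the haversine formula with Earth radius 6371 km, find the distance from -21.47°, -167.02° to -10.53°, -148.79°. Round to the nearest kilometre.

2293 km

Δλ = -148.79 − -167.02 = 18.23°.
Δφ = -10.53 − -21.47 = 10.94°.
a = sin²(Δφ/2) + cos φ₁ · cos φ₂ · sin²(Δλ/2) = 0.032048.
c = 2·atan2(√a, √(1−a)) = 0.35998 rad → d = 6371·c ≈ 2293.43 km.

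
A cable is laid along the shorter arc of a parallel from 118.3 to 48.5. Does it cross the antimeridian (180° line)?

Signed shortest Δλ = ((48.5 − 118.3 + 180) mod 360) − 180 = -69.8°.
Going west by 69.8° from +118.3° reaches +48.5° without touching 180°.

No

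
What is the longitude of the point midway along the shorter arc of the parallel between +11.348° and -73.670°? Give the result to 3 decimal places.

-31.161°

Signed shortest Δλ from +11.348° to -73.670° is -85.018°.
Midpoint longitude = +11.348° + (-85.018°)/2 = +11.348° − 42.509° = -31.161°.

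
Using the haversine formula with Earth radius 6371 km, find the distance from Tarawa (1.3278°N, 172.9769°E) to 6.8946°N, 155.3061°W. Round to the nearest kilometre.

3570 km

Δλ = -155.3061 − 172.9769 = -328.2830°; wrapped into (−180°, 180°]: 31.7170°.
Δφ = 6.8946 − 1.3278 = 5.5668°.
a = sin²(Δφ/2) + cos φ₁ · cos φ₂ · sin²(Δλ/2) = 0.076471.
c = 2·atan2(√a, √(1−a)) = 0.56037 rad → d = 6371·c ≈ 3570.11 km.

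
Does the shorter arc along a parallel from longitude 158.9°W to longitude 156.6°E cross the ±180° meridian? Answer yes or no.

Naïve |156.6 − -158.9| = 315.5° > 180°, so the shorter arc goes the other way round — across 180°.
Signed shortest Δλ = ((156.6 − -158.9 + 180) mod 360) − 180 = -44.5°.
Going west by 44.5° from -158.9° passes through 180° before reaching +156.6°.

Yes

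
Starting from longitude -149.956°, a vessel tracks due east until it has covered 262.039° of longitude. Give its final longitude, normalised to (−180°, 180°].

Start at -149.956°; shift +262.039° → +112.083°.
+112.083° already lies in (−180°, 180°].

+112.083°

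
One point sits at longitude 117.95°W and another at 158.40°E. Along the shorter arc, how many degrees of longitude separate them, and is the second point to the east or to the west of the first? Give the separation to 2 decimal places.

83.65° west

Raw difference: 158.40 − -117.95 = 276.35°.
Normalise into (−180°, 180°]: 276.35° − 360° = -83.65°.
Negative ⇒ the second point lies to the west; separation 83.65°.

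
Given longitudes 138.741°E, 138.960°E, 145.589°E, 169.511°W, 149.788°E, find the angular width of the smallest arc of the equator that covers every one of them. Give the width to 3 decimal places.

51.748°

Sort the longitudes: -169.511°, +138.741°, +138.960°, +145.589°, +149.788°.
Eastward gaps between consecutive values (wrapping around): 308.252°, 0.219°, 6.629°, 4.199°, 40.701°.
Largest gap = 308.252° ⇒ minimal covering band is its complement: 360° − 308.252° = 51.748°.
Band runs from +138.741° eastward to -169.511°, crossing the antimeridian.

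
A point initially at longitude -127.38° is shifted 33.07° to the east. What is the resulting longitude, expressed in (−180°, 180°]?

-94.31°

Start at -127.38°; shift +33.07° → -94.31°.
-94.31° already lies in (−180°, 180°].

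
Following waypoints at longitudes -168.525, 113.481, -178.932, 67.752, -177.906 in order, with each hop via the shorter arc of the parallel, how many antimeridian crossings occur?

Leg 1: -168.525° → +113.481°, shortest Δλ = -77.994° (west) — crosses 180°.
Leg 2: +113.481° → -178.932°, shortest Δλ = 67.587° (east) — crosses 180°.
Leg 3: -178.932° → +67.752°, shortest Δλ = -113.316° (west) — crosses 180°.
Leg 4: +67.752° → -177.906°, shortest Δλ = 114.342° (east) — crosses 180°.
Total crossings: 4.

4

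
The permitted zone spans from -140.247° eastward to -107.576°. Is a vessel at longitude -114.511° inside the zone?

Yes

Band width going east from -140.247° to -107.576°: ((-107.576 − -140.247) mod 360) = 32.671°.
Offset of -114.511° east of the west edge: ((-114.511 − -140.247) mod 360) = 25.736°.
25.736° ≤ 32.671° ⇒ inside.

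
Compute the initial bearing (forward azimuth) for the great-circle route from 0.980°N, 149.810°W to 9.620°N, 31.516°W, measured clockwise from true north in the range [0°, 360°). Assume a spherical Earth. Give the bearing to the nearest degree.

Δλ = -31.516 − -149.810 = 118.294°.
θ = atan2( sin Δλ · cos φ₂ , cos φ₁ · sin φ₂ − sin φ₁ · cos φ₂ · cos Δλ )
  = atan2(0.86814, 0.17508) = 78.598° → normalised to [0°, 360°): 78.598°.

79°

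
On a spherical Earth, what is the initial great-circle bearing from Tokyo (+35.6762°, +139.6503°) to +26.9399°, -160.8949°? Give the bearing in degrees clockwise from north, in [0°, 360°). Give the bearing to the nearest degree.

82°

Δλ = -160.8949 − 139.6503 = -300.5452°; wrapped into (−180°, 180°]: 59.4548°.
θ = atan2( sin Δλ · cos φ₂ , cos φ₁ · sin φ₂ − sin φ₁ · cos φ₂ · cos Δλ )
  = atan2(0.76777, 0.10380) = 82.301° → normalised to [0°, 360°): 82.301°.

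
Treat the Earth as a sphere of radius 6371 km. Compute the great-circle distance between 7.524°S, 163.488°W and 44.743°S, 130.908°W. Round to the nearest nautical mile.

Δλ = -130.908 − -163.488 = 32.580°.
Δφ = -44.743 − -7.524 = -37.219°.
a = sin²(Δφ/2) + cos φ₁ · cos φ₂ · sin²(Δλ/2) = 0.157238.
c = 2·atan2(√a, √(1−a)) = 0.81547 rad → d = 6371·c ≈ 5195.38 km ≈ 2805.28 nmi.

2805 nmi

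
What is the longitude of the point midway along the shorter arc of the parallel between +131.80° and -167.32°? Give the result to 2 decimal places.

Signed shortest Δλ from +131.80° to -167.32° is +60.88°.
Midpoint longitude = +131.80° + (+60.88°)/2 = +131.80° + 30.44° = +162.24°.
(The naïve average (+131.80 + -167.32)/2 = -17.76° is on the wrong side of the globe.)

+162.24°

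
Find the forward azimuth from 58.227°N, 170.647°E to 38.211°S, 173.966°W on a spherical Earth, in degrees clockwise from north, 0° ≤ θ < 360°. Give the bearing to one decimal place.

167.9°

Δλ = -173.966 − 170.647 = -344.613°; wrapped into (−180°, 180°]: 15.387°.
θ = atan2( sin Δλ · cos φ₂ , cos φ₁ · sin φ₂ − sin φ₁ · cos φ₂ · cos Δλ )
  = atan2(0.20849, -0.96975) = 167.867° → normalised to [0°, 360°): 167.867°.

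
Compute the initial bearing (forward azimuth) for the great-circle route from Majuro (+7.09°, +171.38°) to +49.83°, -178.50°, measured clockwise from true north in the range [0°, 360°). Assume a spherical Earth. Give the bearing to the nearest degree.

Δλ = -178.50 − 171.38 = -349.88°; wrapped into (−180°, 180°]: 10.12°.
θ = atan2( sin Δλ · cos φ₂ , cos φ₁ · sin φ₂ − sin φ₁ · cos φ₂ · cos Δλ )
  = atan2(0.11334, 0.67991) = 9.464° → normalised to [0°, 360°): 9.464°.

9°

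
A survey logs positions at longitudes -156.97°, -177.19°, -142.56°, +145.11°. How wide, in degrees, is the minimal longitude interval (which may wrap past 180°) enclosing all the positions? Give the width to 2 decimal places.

Sort the longitudes: -177.19°, -156.97°, -142.56°, +145.11°.
Eastward gaps between consecutive values (wrapping around): 20.22°, 14.41°, 287.67°, 37.70°.
Largest gap = 287.67° ⇒ minimal covering band is its complement: 360° − 287.67° = 72.33°.
Band runs from +145.11° eastward to -142.56°, crossing the antimeridian.

72.33°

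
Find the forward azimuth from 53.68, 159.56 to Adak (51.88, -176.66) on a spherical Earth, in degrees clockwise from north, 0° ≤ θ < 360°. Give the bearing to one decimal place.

87.5°

Δλ = -176.66 − 159.56 = -336.22°; wrapped into (−180°, 180°]: 23.78°.
θ = atan2( sin Δλ · cos φ₂ , cos φ₁ · sin φ₂ − sin φ₁ · cos φ₂ · cos Δλ )
  = atan2(0.24892, 0.01082) = 87.512° → normalised to [0°, 360°): 87.512°.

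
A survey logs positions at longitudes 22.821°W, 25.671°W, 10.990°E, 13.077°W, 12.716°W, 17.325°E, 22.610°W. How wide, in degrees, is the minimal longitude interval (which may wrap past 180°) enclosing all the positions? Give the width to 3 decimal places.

42.996°

Sort the longitudes: -25.671°, -22.821°, -22.610°, -13.077°, -12.716°, +10.990°, +17.325°.
Eastward gaps between consecutive values (wrapping around): 2.850°, 0.211°, 9.533°, 0.361°, 23.706°, 6.335°, 317.004°.
Largest gap = 317.004° ⇒ minimal covering band is its complement: 360° − 317.004° = 42.996°.
Band runs from -25.671° eastward to +17.325°.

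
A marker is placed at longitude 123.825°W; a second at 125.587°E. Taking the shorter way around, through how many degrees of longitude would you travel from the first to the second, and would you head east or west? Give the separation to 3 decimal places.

110.588° west

Raw difference: 125.587 − -123.825 = 249.412°.
Normalise into (−180°, 180°]: 249.412° − 360° = -110.588°.
Negative ⇒ the second point lies to the west; separation 110.588°.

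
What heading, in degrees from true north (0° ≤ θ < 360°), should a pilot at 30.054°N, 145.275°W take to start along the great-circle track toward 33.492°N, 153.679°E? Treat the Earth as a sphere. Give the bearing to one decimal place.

290.7°

Δλ = 153.679 − -145.275 = 298.954°; wrapped into (−180°, 180°]: -61.046°.
θ = atan2( sin Δλ · cos φ₂ , cos φ₁ · sin φ₂ − sin φ₁ · cos φ₂ · cos Δλ )
  = atan2(-0.72972, 0.27544) = -69.321° → normalised to [0°, 360°): 290.679°.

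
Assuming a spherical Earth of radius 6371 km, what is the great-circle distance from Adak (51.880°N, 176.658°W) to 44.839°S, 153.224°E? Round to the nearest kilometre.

Δλ = 153.224 − -176.658 = 329.882°; wrapped into (−180°, 180°]: -30.118°.
Δφ = -44.839 − 51.880 = -96.719°.
a = sin²(Δφ/2) + cos φ₁ · cos φ₂ · sin²(Δλ/2) = 0.588048.
c = 2·atan2(√a, √(1−a)) = 1.74782 rad → d = 6371·c ≈ 11135.33 km.

11135 km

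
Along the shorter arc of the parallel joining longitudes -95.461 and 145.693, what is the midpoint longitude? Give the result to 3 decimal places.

-154.884°

Signed shortest Δλ from -95.461° to +145.693° is -118.846°.
Midpoint longitude = -95.461° + (-118.846°)/2 = -95.461° − 59.423° = -154.884°.
(The naïve average (-95.461 + +145.693)/2 = 25.116° is on the wrong side of the globe.)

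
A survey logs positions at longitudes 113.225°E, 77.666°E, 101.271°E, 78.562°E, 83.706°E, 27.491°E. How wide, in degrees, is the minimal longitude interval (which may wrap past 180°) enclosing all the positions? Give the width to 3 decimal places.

85.734°

Sort the longitudes: +27.491°, +77.666°, +78.562°, +83.706°, +101.271°, +113.225°.
Eastward gaps between consecutive values (wrapping around): 50.175°, 0.896°, 5.144°, 17.565°, 11.954°, 274.266°.
Largest gap = 274.266° ⇒ minimal covering band is its complement: 360° − 274.266° = 85.734°.
Band runs from +27.491° eastward to +113.225°.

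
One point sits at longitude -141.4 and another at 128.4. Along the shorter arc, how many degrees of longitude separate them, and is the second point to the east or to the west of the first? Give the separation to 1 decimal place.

Raw difference: 128.4 − -141.4 = 269.8°.
Normalise into (−180°, 180°]: 269.8° − 360° = -90.2°.
Negative ⇒ the second point lies to the west; separation 90.2°.

90.2° west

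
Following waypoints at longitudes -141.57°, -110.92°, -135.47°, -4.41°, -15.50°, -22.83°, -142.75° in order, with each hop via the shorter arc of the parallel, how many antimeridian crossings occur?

0

Leg 1: -141.57° → -110.92°, shortest Δλ = 30.65° (east) — does not cross 180°.
Leg 2: -110.92° → -135.47°, shortest Δλ = -24.55° (west) — does not cross 180°.
Leg 3: -135.47° → -4.41°, shortest Δλ = 131.06° (east) — does not cross 180°.
Leg 4: -4.41° → -15.50°, shortest Δλ = -11.09° (west) — does not cross 180°.
Leg 5: -15.50° → -22.83°, shortest Δλ = -7.33° (west) — does not cross 180°.
Leg 6: -22.83° → -142.75°, shortest Δλ = -119.92° (west) — does not cross 180°.
Total crossings: 0.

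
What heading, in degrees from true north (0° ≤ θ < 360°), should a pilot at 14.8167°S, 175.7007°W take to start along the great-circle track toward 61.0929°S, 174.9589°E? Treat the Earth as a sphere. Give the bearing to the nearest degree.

Δλ = 174.9589 − -175.7007 = 350.6596°; wrapped into (−180°, 180°]: -9.3404°.
θ = atan2( sin Δλ · cos φ₂ , cos φ₁ · sin φ₂ − sin φ₁ · cos φ₂ · cos Δλ )
  = atan2(-0.07845, -0.72432) = -173.818° → normalised to [0°, 360°): 186.182°.

186°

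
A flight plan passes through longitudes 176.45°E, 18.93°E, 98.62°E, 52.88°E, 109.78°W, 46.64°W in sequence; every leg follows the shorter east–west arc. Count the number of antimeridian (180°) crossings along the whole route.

0

Leg 1: +176.45° → +18.93°, shortest Δλ = -157.52° (west) — does not cross 180°.
Leg 2: +18.93° → +98.62°, shortest Δλ = 79.69° (east) — does not cross 180°.
Leg 3: +98.62° → +52.88°, shortest Δλ = -45.74° (west) — does not cross 180°.
Leg 4: +52.88° → -109.78°, shortest Δλ = -162.66° (west) — does not cross 180°.
Leg 5: -109.78° → -46.64°, shortest Δλ = 63.14° (east) — does not cross 180°.
Total crossings: 0.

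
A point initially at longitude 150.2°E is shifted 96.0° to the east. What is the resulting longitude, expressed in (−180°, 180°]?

Start at +150.2°; shift +96.0° → +246.2°.
+246.2° lies outside (−180°, 180°]; subtract 360° → -113.8°.

113.8°W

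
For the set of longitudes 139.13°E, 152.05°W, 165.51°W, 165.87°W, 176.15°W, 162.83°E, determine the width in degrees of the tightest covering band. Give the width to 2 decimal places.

Sort the longitudes: -176.15°, -165.87°, -165.51°, -152.05°, +139.13°, +162.83°.
Eastward gaps between consecutive values (wrapping around): 10.28°, 0.36°, 13.46°, 291.18°, 23.70°, 21.02°.
Largest gap = 291.18° ⇒ minimal covering band is its complement: 360° − 291.18° = 68.82°.
Band runs from +139.13° eastward to -152.05°, crossing the antimeridian.

68.82°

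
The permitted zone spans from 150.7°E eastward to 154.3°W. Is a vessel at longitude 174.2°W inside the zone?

Yes

Band width going east from +150.7° to -154.3°: ((-154.3 − 150.7) mod 360) = 55.0°.
Offset of -174.2° east of the west edge: ((-174.2 − 150.7) mod 360) = 35.1°.
35.1° ≤ 55.0° ⇒ inside.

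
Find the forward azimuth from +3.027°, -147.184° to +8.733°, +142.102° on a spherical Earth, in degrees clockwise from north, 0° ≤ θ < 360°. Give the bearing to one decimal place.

278.2°

Δλ = 142.102 − -147.184 = 289.286°; wrapped into (−180°, 180°]: -70.714°.
θ = atan2( sin Δλ · cos φ₂ , cos φ₁ · sin φ₂ − sin φ₁ · cos φ₂ · cos Δλ )
  = atan2(-0.93294, 0.13438) = -81.804° → normalised to [0°, 360°): 278.196°.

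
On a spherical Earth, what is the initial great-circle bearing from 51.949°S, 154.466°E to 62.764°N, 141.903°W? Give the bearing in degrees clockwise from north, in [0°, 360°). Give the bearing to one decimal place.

30.1°

Δλ = -141.903 − 154.466 = -296.369°; wrapped into (−180°, 180°]: 63.631°.
θ = atan2( sin Δλ · cos φ₂ , cos φ₁ · sin φ₂ − sin φ₁ · cos φ₂ · cos Δλ )
  = atan2(0.41004, 0.70809) = 30.074° → normalised to [0°, 360°): 30.074°.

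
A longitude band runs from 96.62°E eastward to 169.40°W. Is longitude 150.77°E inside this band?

Band width going east from +96.62° to -169.40°: ((-169.40 − 96.62) mod 360) = 93.98°.
Offset of +150.77° east of the west edge: ((150.77 − 96.62) mod 360) = 54.15°.
54.15° ≤ 93.98° ⇒ inside.

Yes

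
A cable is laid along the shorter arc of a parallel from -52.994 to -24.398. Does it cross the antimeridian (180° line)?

Signed shortest Δλ = ((-24.398 − -52.994 + 180) mod 360) − 180 = 28.596°.
Going east by 28.596° from -52.994° reaches -24.398° without touching 180°.

No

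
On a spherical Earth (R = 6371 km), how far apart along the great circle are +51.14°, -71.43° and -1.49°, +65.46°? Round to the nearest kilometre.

13184 km

Δλ = 65.46 − -71.43 = 136.89°.
Δφ = -1.49 − 51.14 = -52.63°.
a = sin²(Δφ/2) + cos φ₁ · cos φ₂ · sin²(Δλ/2) = 0.739068.
c = 2·atan2(√a, √(1−a)) = 2.06933 rad → d = 6371·c ≈ 13183.69 km.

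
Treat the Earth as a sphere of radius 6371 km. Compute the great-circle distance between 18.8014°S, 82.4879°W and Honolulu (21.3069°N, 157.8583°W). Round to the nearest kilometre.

Δλ = -157.8583 − -82.4879 = -75.3704°.
Δφ = 21.3069 − -18.8014 = 40.1083°.
a = sin²(Δφ/2) + cos φ₁ · cos φ₂ · sin²(Δλ/2) = 0.447179.
c = 2·atan2(√a, √(1−a)) = 1.46496 rad → d = 6371·c ≈ 9333.24 km.

9333 km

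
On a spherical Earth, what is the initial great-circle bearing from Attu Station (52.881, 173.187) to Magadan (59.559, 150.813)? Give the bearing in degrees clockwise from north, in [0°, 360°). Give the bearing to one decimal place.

Δλ = 150.813 − 173.187 = -22.374°.
θ = atan2( sin Δλ · cos φ₂ , cos φ₁ · sin φ₂ − sin φ₁ · cos φ₂ · cos Δλ )
  = atan2(-0.19286, 0.14670) = -52.740° → normalised to [0°, 360°): 307.260°.

307.3°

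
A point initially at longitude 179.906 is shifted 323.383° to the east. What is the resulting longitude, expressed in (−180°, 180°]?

+143.289°

Start at +179.906°; shift +323.383° → +503.289°.
+503.289° lies outside (−180°, 180°]; subtract 360° → +143.289°.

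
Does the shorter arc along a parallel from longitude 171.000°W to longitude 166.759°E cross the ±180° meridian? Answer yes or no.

Naïve |166.759 − -171.000| = 337.759° > 180°, so the shorter arc goes the other way round — across 180°.
Signed shortest Δλ = ((166.759 − -171.000 + 180) mod 360) − 180 = -22.241°.
Going west by 22.241° from -171.000° passes through 180° before reaching +166.759°.

Yes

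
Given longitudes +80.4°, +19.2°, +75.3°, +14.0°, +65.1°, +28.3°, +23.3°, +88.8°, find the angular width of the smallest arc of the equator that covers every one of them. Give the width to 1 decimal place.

74.8°

Sort the longitudes: +14.0°, +19.2°, +23.3°, +28.3°, +65.1°, +75.3°, +80.4°, +88.8°.
Eastward gaps between consecutive values (wrapping around): 5.2°, 4.1°, 5.0°, 36.8°, 10.2°, 5.1°, 8.4°, 285.2°.
Largest gap = 285.2° ⇒ minimal covering band is its complement: 360° − 285.2° = 74.8°.
Band runs from +14.0° eastward to +88.8°.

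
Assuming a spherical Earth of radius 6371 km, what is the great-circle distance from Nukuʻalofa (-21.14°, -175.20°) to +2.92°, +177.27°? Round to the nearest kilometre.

2798 km

Δλ = 177.27 − -175.20 = 352.47°; wrapped into (−180°, 180°]: -7.53°.
Δφ = 2.92 − -21.14 = 24.06°.
a = sin²(Δφ/2) + cos φ₁ · cos φ₂ · sin²(Δλ/2) = 0.047457.
c = 2·atan2(√a, √(1−a)) = 0.43921 rad → d = 6371·c ≈ 2798.23 km.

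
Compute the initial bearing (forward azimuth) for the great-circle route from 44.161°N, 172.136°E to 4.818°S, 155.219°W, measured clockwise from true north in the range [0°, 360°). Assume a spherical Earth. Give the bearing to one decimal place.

Δλ = -155.219 − 172.136 = -327.355°; wrapped into (−180°, 180°]: 32.645°.
θ = atan2( sin Δλ · cos φ₂ , cos φ₁ · sin φ₂ − sin φ₁ · cos φ₂ · cos Δλ )
  = atan2(0.53753, -0.64480) = 140.184° → normalised to [0°, 360°): 140.184°.

140.2°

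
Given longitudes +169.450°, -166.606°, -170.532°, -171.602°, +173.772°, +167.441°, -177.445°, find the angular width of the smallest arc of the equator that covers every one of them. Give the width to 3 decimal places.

25.953°

Sort the longitudes: -177.445°, -171.602°, -170.532°, -166.606°, +167.441°, +169.450°, +173.772°.
Eastward gaps between consecutive values (wrapping around): 5.843°, 1.070°, 3.926°, 334.047°, 2.009°, 4.322°, 8.783°.
Largest gap = 334.047° ⇒ minimal covering band is its complement: 360° − 334.047° = 25.953°.
Band runs from +167.441° eastward to -166.606°, crossing the antimeridian.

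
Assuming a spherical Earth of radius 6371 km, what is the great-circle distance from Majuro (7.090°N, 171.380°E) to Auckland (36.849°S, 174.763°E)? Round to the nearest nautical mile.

Δλ = 174.763 − 171.380 = 3.383°.
Δφ = -36.849 − 7.090 = -43.939°.
a = sin²(Δφ/2) + cos φ₁ · cos φ₂ · sin²(Δλ/2) = 0.140652.
c = 2·atan2(√a, √(1−a)) = 0.76887 rad → d = 6371·c ≈ 4898.49 km ≈ 2644.97 nmi.

2645 nmi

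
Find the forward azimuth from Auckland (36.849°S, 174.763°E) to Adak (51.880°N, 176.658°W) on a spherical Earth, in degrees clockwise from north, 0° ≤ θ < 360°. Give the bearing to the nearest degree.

5°

Δλ = -176.658 − 174.763 = -351.421°; wrapped into (−180°, 180°]: 8.579°.
θ = atan2( sin Δλ · cos φ₂ , cos φ₁ · sin φ₂ − sin φ₁ · cos φ₂ · cos Δλ )
  = atan2(0.09209, 0.99561) = 5.284° → normalised to [0°, 360°): 5.284°.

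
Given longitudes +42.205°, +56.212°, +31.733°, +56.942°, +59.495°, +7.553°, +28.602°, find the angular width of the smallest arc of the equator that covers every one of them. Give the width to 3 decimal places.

51.942°

Sort the longitudes: +7.553°, +28.602°, +31.733°, +42.205°, +56.212°, +56.942°, +59.495°.
Eastward gaps between consecutive values (wrapping around): 21.049°, 3.131°, 10.472°, 14.007°, 0.730°, 2.553°, 308.058°.
Largest gap = 308.058° ⇒ minimal covering band is its complement: 360° − 308.058° = 51.942°.
Band runs from +7.553° eastward to +59.495°.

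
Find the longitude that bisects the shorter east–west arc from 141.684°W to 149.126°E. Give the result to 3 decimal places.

Signed shortest Δλ from -141.684° to +149.126° is -69.190°.
Midpoint longitude = -141.684° + (-69.190°)/2 = -141.684° − 34.595° = -176.279°.
(The naïve average (-141.684 + +149.126)/2 = 3.721° is on the wrong side of the globe.)

176.279°W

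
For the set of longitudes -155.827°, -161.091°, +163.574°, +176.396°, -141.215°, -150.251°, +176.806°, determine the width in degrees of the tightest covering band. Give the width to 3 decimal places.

Sort the longitudes: -161.091°, -155.827°, -150.251°, -141.215°, +163.574°, +176.396°, +176.806°.
Eastward gaps between consecutive values (wrapping around): 5.264°, 5.576°, 9.036°, 304.789°, 12.822°, 0.410°, 22.103°.
Largest gap = 304.789° ⇒ minimal covering band is its complement: 360° − 304.789° = 55.211°.
Band runs from +163.574° eastward to -141.215°, crossing the antimeridian.

55.211°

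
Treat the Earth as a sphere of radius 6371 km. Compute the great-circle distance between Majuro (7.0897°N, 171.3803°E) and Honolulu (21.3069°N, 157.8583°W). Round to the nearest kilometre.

Δλ = -157.8583 − 171.3803 = -329.2386°; wrapped into (−180°, 180°]: 30.7614°.
Δφ = 21.3069 − 7.0897 = 14.2172°.
a = sin²(Δφ/2) + cos φ₁ · cos φ₂ · sin²(Δλ/2) = 0.080352.
c = 2·atan2(√a, √(1−a)) = 0.57481 rad → d = 6371·c ≈ 3662.12 km.

3662 km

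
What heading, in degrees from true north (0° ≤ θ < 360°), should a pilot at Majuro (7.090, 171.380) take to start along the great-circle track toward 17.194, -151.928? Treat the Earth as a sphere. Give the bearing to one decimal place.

Δλ = -151.928 − 171.380 = -323.308°; wrapped into (−180°, 180°]: 36.692°.
θ = atan2( sin Δλ · cos φ₂ , cos φ₁ · sin φ₂ − sin φ₁ · cos φ₂ · cos Δλ )
  = atan2(0.57081, 0.19880) = 70.798° → normalised to [0°, 360°): 70.798°.

70.8°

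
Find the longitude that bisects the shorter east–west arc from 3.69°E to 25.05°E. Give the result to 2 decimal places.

14.37°E

Signed shortest Δλ from +3.69° to +25.05° is +21.36°.
Midpoint longitude = +3.69° + (+21.36°)/2 = +3.69° + 10.68° = +14.37°.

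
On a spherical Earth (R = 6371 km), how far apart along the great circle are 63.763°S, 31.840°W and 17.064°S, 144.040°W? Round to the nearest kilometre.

9347 km

Δλ = -144.040 − -31.840 = -112.200°.
Δφ = -17.064 − -63.763 = 46.699°.
a = sin²(Δφ/2) + cos φ₁ · cos φ₂ · sin²(Δλ/2) = 0.448238.
c = 2·atan2(√a, √(1−a)) = 1.46709 rad → d = 6371·c ≈ 9346.81 km.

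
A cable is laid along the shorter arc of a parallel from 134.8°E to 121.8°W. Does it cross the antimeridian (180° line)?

Naïve |-121.8 − 134.8| = 256.6° > 180°, so the shorter arc goes the other way round — across 180°.
Signed shortest Δλ = ((-121.8 − 134.8 + 180) mod 360) − 180 = 103.4°.
Going east by 103.4° from +134.8° passes through 180° before reaching -121.8°.

Yes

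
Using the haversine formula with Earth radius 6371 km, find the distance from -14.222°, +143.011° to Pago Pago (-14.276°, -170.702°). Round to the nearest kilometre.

Δλ = -170.702 − 143.011 = -313.713°; wrapped into (−180°, 180°]: 46.287°.
Δφ = -14.276 − -14.222 = -0.054°.
a = sin²(Δφ/2) + cos φ₁ · cos φ₂ · sin²(Δλ/2) = 0.145118.
c = 2·atan2(√a, √(1−a)) = 0.78163 rad → d = 6371·c ≈ 4979.79 km.

4980 km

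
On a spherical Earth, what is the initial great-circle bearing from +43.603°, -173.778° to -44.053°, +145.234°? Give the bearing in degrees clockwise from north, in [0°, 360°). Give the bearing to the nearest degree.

208°

Δλ = 145.234 − -173.778 = 319.012°; wrapped into (−180°, 180°]: -40.988°.
θ = atan2( sin Δλ · cos φ₂ , cos φ₁ · sin φ₂ − sin φ₁ · cos φ₂ · cos Δλ )
  = atan2(-0.47139, -0.87765) = -151.759° → normalised to [0°, 360°): 208.241°.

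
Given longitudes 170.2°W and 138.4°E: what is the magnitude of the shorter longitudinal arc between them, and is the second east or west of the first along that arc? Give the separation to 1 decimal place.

51.4° west

Raw difference: 138.4 − -170.2 = 308.6°.
Normalise into (−180°, 180°]: 308.6° − 360° = -51.4°.
Negative ⇒ the second point lies to the west; separation 51.4°.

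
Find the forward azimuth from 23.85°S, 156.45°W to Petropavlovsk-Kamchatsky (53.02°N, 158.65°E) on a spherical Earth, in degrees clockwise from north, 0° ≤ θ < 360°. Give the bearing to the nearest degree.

Δλ = 158.65 − -156.45 = 315.10°; wrapped into (−180°, 180°]: -44.90°.
θ = atan2( sin Δλ · cos φ₂ , cos φ₁ · sin φ₂ − sin φ₁ · cos φ₂ · cos Δλ )
  = atan2(-0.42461, 0.90292) = -25.186° → normalised to [0°, 360°): 334.814°.

335°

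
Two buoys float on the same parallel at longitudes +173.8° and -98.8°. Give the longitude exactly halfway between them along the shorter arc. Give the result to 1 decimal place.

Signed shortest Δλ from +173.8° to -98.8° is +87.4°.
Midpoint longitude = +173.8° + (+87.4°)/2 = +173.8° + 43.7° = +217.5°.
Normalise into (−180°, 180°]: -142.5°.
(The naïve average (+173.8 + -98.8)/2 = 37.5° is on the wrong side of the globe.)

-142.5°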